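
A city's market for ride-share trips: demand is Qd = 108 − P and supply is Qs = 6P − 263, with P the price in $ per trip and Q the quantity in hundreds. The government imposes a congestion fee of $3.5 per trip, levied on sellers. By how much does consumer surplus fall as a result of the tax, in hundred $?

Without the tax, 108 − P = 6P − 263 gives 7P = 371, so P* = $53 and Q* = 55.
With the tax collected from sellers, supply shifts: Qs = 6(P − 3.5) − 263.
New equilibrium: consumers pay $56, sellers receive $52.5, Q = 52. (Wedge: Pb − Ps = 3.5.)
ΔCS is the trapezoid between Q = 52 and Q = 55 of height $3: ½ · (55 + 52) · 3 = $160.5.

Consumer surplus falls by $160.5 hundred.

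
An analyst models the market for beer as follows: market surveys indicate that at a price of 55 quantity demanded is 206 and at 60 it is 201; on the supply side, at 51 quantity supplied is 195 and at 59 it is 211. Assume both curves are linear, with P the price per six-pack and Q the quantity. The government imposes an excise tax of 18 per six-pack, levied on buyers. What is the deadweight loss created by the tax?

Deadweight loss = 108.

Demand slope: (201 − 206)/(60 − 55) = -1, so Qd = 261 − P.
Supply slope: (211 − 195)/(59 − 51) = 2, so Qs = 2P + 93.
Before the tax: set 261 − P = 2P + 93 → P* = 56, Q* = 205.
With the tax collected from buyers, demand (in seller-price terms) shifts: Qd = 261 − (P + 18).
Solving gives Q = 193 with buyers paying 68 and producers receiving 50 (the 18 wedge).
Quantity falls by |ΔQ| = |205 − 193| = 12.
DWL = ½ · t · |ΔQ| = ½ · 18 · 12 = 108.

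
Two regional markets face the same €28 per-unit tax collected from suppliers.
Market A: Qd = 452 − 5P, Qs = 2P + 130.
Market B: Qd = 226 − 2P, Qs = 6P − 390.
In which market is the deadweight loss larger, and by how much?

Market B, by €28.

Market A: pre-tax P* = €46, Q* = 222; post-tax Q = 182; deadweight loss = €560.
Market B: pre-tax P* = €77, Q* = 72; post-tax Q = 30; deadweight loss = €588.
Difference: €560 vs €588 → market B is larger by €28.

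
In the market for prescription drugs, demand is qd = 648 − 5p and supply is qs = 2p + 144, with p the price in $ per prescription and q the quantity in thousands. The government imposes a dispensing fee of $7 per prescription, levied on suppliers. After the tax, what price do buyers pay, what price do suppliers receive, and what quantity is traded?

Without the tax, 648 − 5p = 2p + 144 gives 7p = 504, so p* = $72 and q* = 288.
With the tax collected from suppliers, supply shifts: qs = 2(p − 7) + 144.
Solving gives q = 278 with buyers paying $74 and suppliers receiving $67 (the $7 wedge).

Buyers pay $74; suppliers receive $67; quantity = 278.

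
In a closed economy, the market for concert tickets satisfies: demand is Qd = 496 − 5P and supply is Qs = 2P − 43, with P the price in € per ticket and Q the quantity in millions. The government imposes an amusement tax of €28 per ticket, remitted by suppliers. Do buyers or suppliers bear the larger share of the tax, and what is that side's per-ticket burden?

Suppliers bear the larger share: €20 per ticket.

Before the tax: set 496 − 5P = 2P − 43 → P* = €77, Q* = 111.
With the tax collected from suppliers, supply shifts: Qs = 2(P − 28) − 43.
Solving gives Q = 71 with buyers paying €85 and suppliers receiving €57 (the €28 wedge).
Per-ticket burden: buyers €8, suppliers €20.
Suppliers take the larger share because supply is less price-elastic here (demand slope 5 vs supply slope 2).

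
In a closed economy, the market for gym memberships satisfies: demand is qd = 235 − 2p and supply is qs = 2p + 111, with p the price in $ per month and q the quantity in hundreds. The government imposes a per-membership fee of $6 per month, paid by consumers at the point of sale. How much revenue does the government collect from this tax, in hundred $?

Before the tax: set 235 − 2p = 2p + 111 → p* = $31, q* = 173.
With the tax collected from consumers, demand (in seller-price terms) shifts: qd = 235 − 2(p + 6).
New equilibrium: consumers pay $34, suppliers receive $28, q = 167. (Wedge: pb − ps = 6.)
Revenue = t · Q = 6 · 167 = $1002.

Tax revenue = $1002 hundred.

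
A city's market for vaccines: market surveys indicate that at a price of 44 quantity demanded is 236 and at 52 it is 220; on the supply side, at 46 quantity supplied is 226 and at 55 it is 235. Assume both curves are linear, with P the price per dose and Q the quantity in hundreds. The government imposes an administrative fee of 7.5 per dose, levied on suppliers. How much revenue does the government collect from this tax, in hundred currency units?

Tax revenue = 1672.5 hundred.

Demand slope: (220 − 236)/(52 − 44) = -2, so Qd = 324 − 2P.
Supply slope: (235 − 226)/(55 − 46) = 1, so Qs = P + 180.
Before the tax: set 324 − 2P = P + 180 → P* = 48, Q* = 228.
With the tax collected from suppliers, supply shifts: Qs = (P − 7.5) + 180.
New equilibrium: buyers pay 50.5, suppliers receive 43, Q = 223. (Wedge: Pb − Ps = 7.5.)
Revenue = t · Q = 7.5 · 223 = 1672.5.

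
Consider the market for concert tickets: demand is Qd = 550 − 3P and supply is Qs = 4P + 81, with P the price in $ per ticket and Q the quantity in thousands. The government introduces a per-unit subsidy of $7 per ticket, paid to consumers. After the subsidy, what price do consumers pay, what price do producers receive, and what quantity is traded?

Before the subsidy: set 550 − 3P = 4P + 81 → P* = $67, Q* = 349.
With a per-unit subsidy paid to consumers, each effectively pays P − 7, so demand becomes Qd = 550 − 3(P − 7).
Solving gives Q = 361 with consumers paying $63 and producers receiving $70 (the $7 wedge).

Consumers pay $63; producers receive $70; quantity = 361.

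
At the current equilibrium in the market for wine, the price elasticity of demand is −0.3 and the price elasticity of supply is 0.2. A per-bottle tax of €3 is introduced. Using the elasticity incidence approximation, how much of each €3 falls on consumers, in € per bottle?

Consumers bear ≈ €1.2 per bottle.

Incidence ratio: consumers' share ≈ εs / (εs + |εd|) = 0.2 / (0.2 + 0.3) = 0.4.
So consumers bear ≈ 0.4 × €3 = €1.2; suppliers bear €1.8.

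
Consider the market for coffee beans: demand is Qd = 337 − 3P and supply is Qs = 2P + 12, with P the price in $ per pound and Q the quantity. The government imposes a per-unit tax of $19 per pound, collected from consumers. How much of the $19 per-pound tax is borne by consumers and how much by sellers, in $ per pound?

Before the tax: set 337 − 3P = 2P + 12 → P* = $65, Q* = 142.
With the tax collected from consumers, demand (in seller-price terms) shifts: Qd = 337 − 3(P + 19).
Solving gives Q = 119.2 with consumers paying $72.6 and sellers receiving $53.6 (the $19 wedge).
Burden on consumers: $7.6; on sellers: $11.4. (They sum to $19.)
The less price-elastic side of the market bears the larger share of a per-unit tax.

Consumers bear $7.6 per pound; sellers bear $11.4 per pound.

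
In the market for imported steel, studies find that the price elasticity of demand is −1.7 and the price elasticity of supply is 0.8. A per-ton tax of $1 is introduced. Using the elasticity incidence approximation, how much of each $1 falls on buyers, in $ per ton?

Buyers bear ≈ $0.32 per ton.

Incidence ratio: buyers' share ≈ εs / (εs + |εd|) = 0.8 / (0.8 + 1.7) = 0.32.
So buyers bear ≈ 0.32 × $1 = $0.32; producers bear $0.68.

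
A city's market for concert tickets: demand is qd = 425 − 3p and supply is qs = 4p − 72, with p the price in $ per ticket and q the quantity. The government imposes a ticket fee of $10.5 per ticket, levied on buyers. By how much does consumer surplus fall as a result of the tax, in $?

Consumer surplus falls by $1218.

Without the tax, 425 − 3p = 4p − 72 gives 7p = 497, so p* = $71 and q* = 212.
With the tax collected from buyers, demand (in seller-price terms) shifts: qd = 425 − 3(p + 10.5).
New equilibrium: buyers pay $77, sellers receive $66.5, q = 194. (Wedge: pb − ps = 10.5.)
ΔCS is the trapezoid between Q = 194 and Q = 212 of height $6: ½ · (212 + 194) · 6 = $1218.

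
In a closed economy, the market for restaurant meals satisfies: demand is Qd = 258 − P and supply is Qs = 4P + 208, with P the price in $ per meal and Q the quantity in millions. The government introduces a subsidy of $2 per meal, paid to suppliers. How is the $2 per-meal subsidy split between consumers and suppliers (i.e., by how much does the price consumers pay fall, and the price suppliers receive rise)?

Consumers gain $1.6 per meal; suppliers gain $0.4 per meal.

Before the subsidy: set 258 − P = 4P + 208 → P* = $10, Q* = 248.
With a per-unit subsidy paid to suppliers, each receives P + 2 per unit sold, so supply becomes Qs = 4(P + 2) + 208.
Solving gives Q = 249.6 with consumers paying $8.4 and suppliers receiving $10.4 (the $2 wedge).
Gain to consumers: $1.6; to suppliers: $0.4. (They sum to $2.)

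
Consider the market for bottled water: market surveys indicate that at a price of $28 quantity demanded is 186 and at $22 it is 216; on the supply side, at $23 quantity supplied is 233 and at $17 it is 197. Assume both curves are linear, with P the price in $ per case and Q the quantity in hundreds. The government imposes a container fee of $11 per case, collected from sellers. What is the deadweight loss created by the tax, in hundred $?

Deadweight loss = $165 hundred.

Demand slope: (216 − 186)/(22 − 28) = -5, so Qd = 326 − 5P.
Supply slope: (197 − 233)/(17 − 23) = 6, so Qs = 6P + 95.
Before the tax: set 326 − 5P = 6P + 95 → P* = $21, Q* = 221.
With the tax collected from sellers, supply shifts: Qs = 6(P − 11) + 95.
New equilibrium: buyers pay $27, sellers receive $16, Q = 191. (Wedge: Pb − Ps = 11.)
Quantity falls by |ΔQ| = |221 − 191| = 30.
DWL = ½ · t · |ΔQ| = ½ · 11 · 30 = $165.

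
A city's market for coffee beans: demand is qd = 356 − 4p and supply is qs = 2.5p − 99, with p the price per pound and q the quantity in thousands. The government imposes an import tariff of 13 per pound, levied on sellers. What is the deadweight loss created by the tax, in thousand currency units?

Deadweight loss = 130 thousand.

Before the tax: set 356 − 4p = 2.5p − 99 → p* = 70, q* = 76.
With the tax collected from sellers, supply shifts: qs = 2.5(p − 13) − 99.
New equilibrium: consumers pay 75, sellers receive 62, q = 56. (Wedge: pb − ps = 13.)
Quantity falls by |ΔQ| = |76 − 56| = 20.
DWL = ½ · t · |ΔQ| = ½ · 13 · 20 = 130.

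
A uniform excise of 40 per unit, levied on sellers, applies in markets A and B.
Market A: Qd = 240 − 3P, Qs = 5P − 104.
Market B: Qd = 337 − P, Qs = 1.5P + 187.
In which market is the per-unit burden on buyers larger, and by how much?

Market A: pre-tax P* = 43, Q* = 111; post-tax Q = 36; per-unit burden on buyers = 25.
Market B: pre-tax P* = 60, Q* = 277; post-tax Q = 253; per-unit burden on buyers = 24.
Difference: 25 vs 24 → market A is larger by 1.

Market A, by 1.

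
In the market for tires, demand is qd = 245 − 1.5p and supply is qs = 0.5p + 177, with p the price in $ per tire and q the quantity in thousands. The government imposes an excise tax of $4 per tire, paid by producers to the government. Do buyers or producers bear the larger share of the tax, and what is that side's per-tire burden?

Without the tax, 245 − 1.5p = 0.5p + 177 gives 2p = 68, so p* = $34 and q* = 194.
With the tax collected from producers, supply shifts: qs = 0.5(p − 4) + 177.
New equilibrium: buyers pay $35, producers receive $31, q = 192.5. (Wedge: pb − ps = 4.)
Per-tire burden: buyers $1, producers $3.
Producers take the larger share because supply is less price-elastic here (demand slope 1.5 vs supply slope 0.5).

Producers bear the larger share: $3 per tire.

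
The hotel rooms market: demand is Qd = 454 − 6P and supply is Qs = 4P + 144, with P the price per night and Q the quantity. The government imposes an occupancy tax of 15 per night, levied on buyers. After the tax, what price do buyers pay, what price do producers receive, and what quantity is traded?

Buyers pay 37; producers receive 22; quantity = 232.

Before the tax: set 454 − 6P = 4P + 144 → P* = 31, Q* = 268.
With the tax collected from buyers, demand (in seller-price terms) shifts: Qd = 454 − 6(P + 15).
Solving gives Q = 232 with buyers paying 37 and producers receiving 22 (the 15 wedge).
The less price-elastic side of the market bears the larger share of a per-unit tax.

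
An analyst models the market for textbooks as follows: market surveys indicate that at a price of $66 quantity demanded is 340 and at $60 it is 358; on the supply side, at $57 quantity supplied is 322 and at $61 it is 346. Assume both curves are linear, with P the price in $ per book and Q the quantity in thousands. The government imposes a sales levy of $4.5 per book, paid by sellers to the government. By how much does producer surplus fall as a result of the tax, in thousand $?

Demand slope: (358 − 340)/(60 − 66) = -3, so Qd = 538 − 3P.
Supply slope: (346 − 322)/(61 − 57) = 6, so Qs = 6P − 20.
Without the tax, 538 − 3P = 6P − 20 gives 9P = 558, so P* = $62 and Q* = 352.
With the tax collected from sellers, supply shifts: Qs = 6(P − 4.5) − 20.
New equilibrium: buyers pay $65, sellers receive $60.5, Q = 343. (Wedge: Pb − Ps = 4.5.)
ΔPS is the trapezoid between Q = 343 and Q = 352 of height $1.5: ½ · (352 + 343) · 1.5 = $521.25.

Producer surplus falls by $521.25 thousand.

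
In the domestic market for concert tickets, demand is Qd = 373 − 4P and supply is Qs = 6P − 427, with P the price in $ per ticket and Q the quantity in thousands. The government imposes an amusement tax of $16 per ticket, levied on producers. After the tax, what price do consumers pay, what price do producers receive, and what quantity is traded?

Consumers pay $89.6; producers receive $73.6; quantity = 14.6.

Without the tax, 373 − 4P = 6P − 427 gives 10P = 800, so P* = $80 and Q* = 53.
With the tax collected from producers, supply shifts: Qs = 6(P − 16) − 427.
Solving gives Q = 14.6 with consumers paying $89.6 and producers receiving $73.6 (the $16 wedge).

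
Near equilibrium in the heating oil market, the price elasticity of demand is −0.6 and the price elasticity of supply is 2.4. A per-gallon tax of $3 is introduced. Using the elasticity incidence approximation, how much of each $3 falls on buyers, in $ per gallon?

Incidence ratio: buyers' share ≈ εs / (εs + |εd|) = 2.4 / (2.4 + 0.6) = 0.8.
So buyers bear ≈ 0.8 × $3 = $2.4; suppliers bear $0.6.

Buyers bear ≈ $2.4 per gallon.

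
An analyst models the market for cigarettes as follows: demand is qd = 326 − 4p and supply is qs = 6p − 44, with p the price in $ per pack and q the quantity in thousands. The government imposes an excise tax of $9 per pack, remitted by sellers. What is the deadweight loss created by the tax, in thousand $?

Deadweight loss = $97.2 thousand.

Without the tax, 326 − 4p = 6p − 44 gives 10p = 370, so p* = $37 and q* = 178.
With the tax collected from sellers, supply shifts: qs = 6(p − 9) − 44.
New equilibrium: consumers pay $42.4, sellers receive $33.4, q = 156.4. (Wedge: pb − ps = 9.)
Quantity falls by |ΔQ| = |178 − 156.4| = 21.6.
DWL = ½ · t · |ΔQ| = ½ · 9 · 21.6 = $97.2.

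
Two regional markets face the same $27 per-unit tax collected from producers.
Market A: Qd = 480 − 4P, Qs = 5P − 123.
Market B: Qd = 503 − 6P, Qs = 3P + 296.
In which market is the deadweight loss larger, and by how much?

Market A: pre-tax P* = $67, Q* = 212; post-tax Q = 152; deadweight loss = $810.
Market B: pre-tax P* = $23, Q* = 365; post-tax Q = 311; deadweight loss = $729.
Difference: $810 vs $729 → market A is larger by $81.

Market A, by $81.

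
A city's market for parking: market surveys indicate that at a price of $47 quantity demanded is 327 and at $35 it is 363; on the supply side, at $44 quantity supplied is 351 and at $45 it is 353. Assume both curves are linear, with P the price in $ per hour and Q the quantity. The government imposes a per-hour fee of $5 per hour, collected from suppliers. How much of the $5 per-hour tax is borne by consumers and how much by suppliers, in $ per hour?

Demand slope: (363 − 327)/(35 − 47) = -3, so Qd = 468 − 3P.
Supply slope: (353 − 351)/(45 − 44) = 2, so Qs = 2P + 263.
Without the tax, 468 − 3P = 2P + 263 gives 5P = 205, so P* = $41 and Q* = 345.
With the tax collected from suppliers, supply shifts: Qs = 2(P − 5) + 263.
New equilibrium: consumers pay $43, suppliers receive $38, Q = 339. (Wedge: Pb − Ps = 5.)
Burden on consumers: $2; on suppliers: $3. (They sum to $5.)

Consumers bear $2 per hour; suppliers bear $3 per hour.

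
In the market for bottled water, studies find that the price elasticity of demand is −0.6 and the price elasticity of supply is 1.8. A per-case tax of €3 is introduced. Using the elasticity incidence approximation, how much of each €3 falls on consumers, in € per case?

Consumers bear ≈ €2.25 per case.

Incidence ratio: consumers' share ≈ εs / (εs + |εd|) = 1.8 / (1.8 + 0.6) = 0.75.
So consumers bear ≈ 0.75 × €3 = €2.25; suppliers bear €0.75.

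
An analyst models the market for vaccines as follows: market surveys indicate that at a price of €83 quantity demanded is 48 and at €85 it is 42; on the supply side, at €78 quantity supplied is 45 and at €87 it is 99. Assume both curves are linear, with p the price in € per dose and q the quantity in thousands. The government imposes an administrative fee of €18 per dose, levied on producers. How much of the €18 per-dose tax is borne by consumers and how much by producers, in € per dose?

Demand slope: (42 − 48)/(85 − 83) = -3, so qd = 297 − 3p.
Supply slope: (99 − 45)/(87 − 78) = 6, so qs = 6p − 423.
Without the tax, 297 − 3p = 6p − 423 gives 9p = 720, so p* = €80 and q* = 57.
With the tax collected from producers, supply shifts: qs = 6(p − 18) − 423.
Solving gives q = 21 with consumers paying €92 and producers receiving €74 (the €18 wedge).
Burden on consumers: €12; on producers: €6. (They sum to €18.)

Consumers bear €12 per dose; producers bear €6 per dose.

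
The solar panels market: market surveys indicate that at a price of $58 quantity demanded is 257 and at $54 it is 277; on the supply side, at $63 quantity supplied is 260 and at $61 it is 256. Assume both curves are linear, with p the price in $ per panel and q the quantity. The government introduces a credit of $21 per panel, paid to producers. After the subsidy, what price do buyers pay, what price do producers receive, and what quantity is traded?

Demand slope: (277 − 257)/(54 − 58) = -5, so qd = 547 − 5p.
Supply slope: (256 − 260)/(61 − 63) = 2, so qs = 2p + 134.
Without the subsidy, 547 − 5p = 2p + 134 gives 7p = 413, so p* = $59 and q* = 252.
With a per-unit subsidy paid to producers, each receives p + 21 per unit sold, so supply becomes qs = 2(p + 21) + 134.
Solving gives q = 282 with buyers paying $53 and producers receiving $74 (the $21 wedge).

Buyers pay $53; producers receive $74; quantity = 282.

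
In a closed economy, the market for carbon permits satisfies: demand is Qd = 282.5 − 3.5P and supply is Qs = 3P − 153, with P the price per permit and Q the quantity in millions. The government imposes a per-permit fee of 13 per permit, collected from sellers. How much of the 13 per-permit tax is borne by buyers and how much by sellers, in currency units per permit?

Buyers bear 6 per permit; sellers bear 7 per permit.

Without the tax, 282.5 − 3.5P = 3P − 153 gives 6.5P = 435.5, so P* = 67 and Q* = 48.
With the tax collected from sellers, supply shifts: Qs = 3(P − 13) − 153.
New equilibrium: buyers pay 73, sellers receive 60, Q = 27. (Wedge: Pb − Ps = 13.)
Burden on buyers: 6; on sellers: 7. (They sum to 13.)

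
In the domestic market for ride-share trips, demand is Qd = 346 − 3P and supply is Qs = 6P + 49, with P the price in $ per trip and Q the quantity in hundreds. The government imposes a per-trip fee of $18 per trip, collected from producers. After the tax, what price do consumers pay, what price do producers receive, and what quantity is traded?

Consumers pay $45; producers receive $27; quantity = 211.

Without the tax, 346 − 3P = 6P + 49 gives 9P = 297, so P* = $33 and Q* = 247.
With the tax collected from producers, supply shifts: Qs = 6(P − 18) + 49.
Solving gives Q = 211 with consumers paying $45 and producers receiving $27 (the $18 wedge).
The less price-elastic side of the market bears the larger share of a per-unit tax.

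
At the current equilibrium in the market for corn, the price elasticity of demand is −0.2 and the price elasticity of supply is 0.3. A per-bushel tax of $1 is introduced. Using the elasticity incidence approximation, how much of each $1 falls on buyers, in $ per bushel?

Buyers bear ≈ $0.6 per bushel.

Incidence ratio: buyers' share ≈ εs / (εs + |εd|) = 0.3 / (0.3 + 0.2) = 0.6.
So buyers bear ≈ 0.6 × $1 = $0.6; producers bear $0.4.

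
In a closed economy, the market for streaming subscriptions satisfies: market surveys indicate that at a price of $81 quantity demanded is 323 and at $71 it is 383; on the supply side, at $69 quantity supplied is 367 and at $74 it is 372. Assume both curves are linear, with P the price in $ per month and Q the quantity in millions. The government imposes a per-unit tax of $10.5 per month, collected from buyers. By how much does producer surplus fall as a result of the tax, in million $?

Demand slope: (383 − 323)/(71 − 81) = -6, so Qd = 809 − 6P.
Supply slope: (372 − 367)/(74 − 69) = 1, so Qs = P + 298.
Without the tax, 809 − 6P = P + 298 gives 7P = 511, so P* = $73 and Q* = 371.
With the tax collected from buyers, demand (in seller-price terms) shifts: Qd = 809 − 6(P + 10.5).
New equilibrium: buyers pay $74.5, sellers receive $64, Q = 362. (Wedge: Pb − Ps = 10.5.)
ΔPS is the trapezoid between Q = 362 and Q = 371 of height $9: ½ · (371 + 362) · 9 = $3298.5.

Producer surplus falls by $3298.5 million.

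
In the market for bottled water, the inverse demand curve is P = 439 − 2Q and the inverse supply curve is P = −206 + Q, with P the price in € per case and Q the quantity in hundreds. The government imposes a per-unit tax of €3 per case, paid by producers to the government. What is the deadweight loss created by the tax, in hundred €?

Inverting to Q(P) form: Qd = 219.5 − 0.5P; Qs = P + 206.
Without the tax, 219.5 − 0.5P = P + 206 gives 1.5P = 13.5, so P* = €9 and Q* = 215.
With the tax collected from producers, supply shifts: Qs = (P − 3) + 206.
Solving gives Q = 214 with buyers paying €11 and producers receiving €8 (the €3 wedge).
Quantity falls by |ΔQ| = |215 − 214| = 1.
DWL = ½ · t · |ΔQ| = ½ · 3 · 1 = €1.5.

Deadweight loss = €1.5 hundred.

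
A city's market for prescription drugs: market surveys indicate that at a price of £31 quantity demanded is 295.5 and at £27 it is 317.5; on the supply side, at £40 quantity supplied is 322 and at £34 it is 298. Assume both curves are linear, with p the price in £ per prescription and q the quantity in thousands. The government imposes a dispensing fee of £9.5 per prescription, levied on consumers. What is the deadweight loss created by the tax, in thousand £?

Deadweight loss = £104.5 thousand.

Demand slope: (317.5 − 295.5)/(27 − 31) = -5.5, so qd = 466 − 5.5p.
Supply slope: (298 − 322)/(34 − 40) = 4, so qs = 4p + 162.
Before the tax: set 466 − 5.5p = 4p + 162 → p* = £32, q* = 290.
With the tax collected from consumers, demand (in seller-price terms) shifts: qd = 466 − 5.5(p + 9.5).
Solving gives q = 268 with consumers paying £36 and producers receiving £26.5 (the £9.5 wedge).
Quantity falls by |ΔQ| = |290 − 268| = 22.
DWL = ½ · t · |ΔQ| = ½ · 9.5 · 22 = £104.5.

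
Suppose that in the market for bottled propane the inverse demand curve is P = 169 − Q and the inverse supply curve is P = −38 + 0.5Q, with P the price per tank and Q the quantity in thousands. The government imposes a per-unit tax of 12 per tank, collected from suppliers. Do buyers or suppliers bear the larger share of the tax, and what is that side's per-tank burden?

Buyers bear the larger share: 8 per tank.

Rewrite in direct form: Qd = 169 − P and Qs = 2P + 76.
Without the tax, 169 − P = 2P + 76 gives 3P = 93, so P* = 31 and Q* = 138.
With the tax collected from suppliers, supply shifts: Qs = 2(P − 12) + 76.
Solving gives Q = 130 with buyers paying 39 and suppliers receiving 27 (the 12 wedge).
Per-tank burden: buyers 8, suppliers 4.
Buyers take the larger share because demand is less price-elastic here (demand slope 1 vs supply slope 2).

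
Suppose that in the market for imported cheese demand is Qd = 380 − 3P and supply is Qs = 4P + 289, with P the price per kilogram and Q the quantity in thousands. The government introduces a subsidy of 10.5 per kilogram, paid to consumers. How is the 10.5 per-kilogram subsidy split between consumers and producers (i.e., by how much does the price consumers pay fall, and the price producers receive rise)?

Without the subsidy, 380 − 3P = 4P + 289 gives 7P = 91, so P* = 13 and Q* = 341.
With a per-unit subsidy paid to consumers, each effectively pays P − 10.5, so demand becomes Qd = 380 − 3(P − 10.5).
Solving gives Q = 359 with consumers paying 7 and producers receiving 17.5 (the 10.5 wedge).
Gain to consumers: 6; to producers: 4.5. (They sum to 10.5.)

Consumers gain 6 per kilogram; producers gain 4.5 per kilogram.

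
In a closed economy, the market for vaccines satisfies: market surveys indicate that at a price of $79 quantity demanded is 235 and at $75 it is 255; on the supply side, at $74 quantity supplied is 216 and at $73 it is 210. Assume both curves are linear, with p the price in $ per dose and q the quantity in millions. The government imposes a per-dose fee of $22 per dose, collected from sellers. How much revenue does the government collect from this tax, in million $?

Tax revenue = $3960 million.

Demand slope: (255 − 235)/(75 − 79) = -5, so qd = 630 − 5p.
Supply slope: (210 − 216)/(73 − 74) = 6, so qs = 6p − 228.
Before the tax: set 630 − 5p = 6p − 228 → p* = $78, q* = 240.
With the tax collected from sellers, supply shifts: qs = 6(p − 22) − 228.
New equilibrium: buyers pay $90, sellers receive $68, q = 180. (Wedge: pb − ps = 22.)
Revenue = t · Q = 22 · 180 = $3960.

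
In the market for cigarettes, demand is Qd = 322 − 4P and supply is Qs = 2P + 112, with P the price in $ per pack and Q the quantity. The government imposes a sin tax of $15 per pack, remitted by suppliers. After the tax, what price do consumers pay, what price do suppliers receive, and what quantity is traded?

Consumers pay $40; suppliers receive $25; quantity = 162.

Without the tax, 322 − 4P = 2P + 112 gives 6P = 210, so P* = $35 and Q* = 182.
With the tax collected from suppliers, supply shifts: Qs = 2(P − 15) + 112.
Solving gives Q = 162 with consumers paying $40 and suppliers receiving $25 (the $15 wedge).
The less price-elastic side of the market bears the larger share of a per-unit tax.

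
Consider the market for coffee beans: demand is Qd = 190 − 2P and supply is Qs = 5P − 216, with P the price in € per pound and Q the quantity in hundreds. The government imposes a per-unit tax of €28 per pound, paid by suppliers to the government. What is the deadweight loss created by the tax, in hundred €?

Deadweight loss = €560 hundred.

Before the tax: set 190 − 2P = 5P − 216 → P* = €58, Q* = 74.
With the tax collected from suppliers, supply shifts: Qs = 5(P − 28) − 216.
Solving gives Q = 34 with consumers paying €78 and suppliers receiving €50 (the €28 wedge).
Quantity falls by |ΔQ| = |74 − 34| = 40.
DWL = ½ · t · |ΔQ| = ½ · 28 · 40 = €560.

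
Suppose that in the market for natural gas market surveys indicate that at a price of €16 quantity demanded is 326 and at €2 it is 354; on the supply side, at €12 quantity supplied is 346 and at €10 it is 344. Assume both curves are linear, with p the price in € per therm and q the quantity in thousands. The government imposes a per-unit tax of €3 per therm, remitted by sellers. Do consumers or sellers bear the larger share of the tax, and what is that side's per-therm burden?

Sellers bear the larger share: €2 per therm.

Demand slope: (354 − 326)/(2 − 16) = -2, so qd = 358 − 2p.
Supply slope: (344 − 346)/(10 − 12) = 1, so qs = p + 334.
Without the tax, 358 − 2p = p + 334 gives 3p = 24, so p* = €8 and q* = 342.
With the tax collected from sellers, supply shifts: qs = (p − 3) + 334.
Solving gives q = 340 with consumers paying €9 and sellers receiving €6 (the €3 wedge).
Per-therm burden: consumers €1, sellers €2.
Sellers take the larger share because supply is less price-elastic here (demand slope 2 vs supply slope 1).
The less price-elastic side of the market bears the larger share of a per-unit tax.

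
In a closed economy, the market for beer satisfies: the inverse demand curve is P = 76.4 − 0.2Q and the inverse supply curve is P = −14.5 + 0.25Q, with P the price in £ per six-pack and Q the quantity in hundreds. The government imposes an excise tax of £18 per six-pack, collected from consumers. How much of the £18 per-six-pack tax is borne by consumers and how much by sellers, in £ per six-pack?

Consumers bear £8 per six-pack; sellers bear £10 per six-pack.

Rewrite in direct form: Qd = 382 − 5P and Qs = 4P + 58.
Without the tax, 382 − 5P = 4P + 58 gives 9P = 324, so P* = £36 and Q* = 202.
With the tax collected from consumers, demand (in seller-price terms) shifts: Qd = 382 − 5(P + 18).
Solving gives Q = 162 with consumers paying £44 and sellers receiving £26 (the £18 wedge).
Burden on consumers: £8; on sellers: £10. (They sum to £18.)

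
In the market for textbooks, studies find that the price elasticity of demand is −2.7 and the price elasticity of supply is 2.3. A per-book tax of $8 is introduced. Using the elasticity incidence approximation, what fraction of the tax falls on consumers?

Incidence ratio: consumers' share ≈ εs / (εs + |εd|) = 2.3 / (2.3 + 2.7) = 0.46.
Supply is the less elastic side, so consumers bear the smaller share.

Consumers' share ≈ 0.46.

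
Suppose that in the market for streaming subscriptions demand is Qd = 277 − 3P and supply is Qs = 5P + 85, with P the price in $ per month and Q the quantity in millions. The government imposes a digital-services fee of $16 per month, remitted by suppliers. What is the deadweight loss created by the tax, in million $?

Before the tax: set 277 − 3P = 5P + 85 → P* = $24, Q* = 205.
With the tax collected from suppliers, supply shifts: Qs = 5(P − 16) + 85.
Solving gives Q = 175 with buyers paying $34 and suppliers receiving $18 (the $16 wedge).
Quantity falls by |ΔQ| = |205 − 175| = 30.
DWL = ½ · t · |ΔQ| = ½ · 16 · 30 = $240.

Deadweight loss = $240 million.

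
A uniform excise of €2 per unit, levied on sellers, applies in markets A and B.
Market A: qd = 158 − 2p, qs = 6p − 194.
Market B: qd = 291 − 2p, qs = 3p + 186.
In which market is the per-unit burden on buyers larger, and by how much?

Market A, by €0.3.

Market A: pre-tax p* = €44, q* = 70; post-tax q = 67; per-unit burden on buyers = €1.5.
Market B: pre-tax p* = €21, q* = 249; post-tax q = 246.6; per-unit burden on buyers = €1.2.
Difference: €1.5 vs €1.2 → market A is larger by €0.3.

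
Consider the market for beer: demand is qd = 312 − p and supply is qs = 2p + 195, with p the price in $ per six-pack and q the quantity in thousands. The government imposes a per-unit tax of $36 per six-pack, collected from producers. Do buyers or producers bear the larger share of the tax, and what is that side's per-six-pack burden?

Before the tax: set 312 − p = 2p + 195 → p* = $39, q* = 273.
With the tax collected from producers, supply shifts: qs = 2(p − 36) + 195.
New equilibrium: buyers pay $63, producers receive $27, q = 249. (Wedge: pb − ps = 36.)
Per-six-pack burden: buyers $24, producers $12.
Buyers take the larger share because demand is less price-elastic here (demand slope 1 vs supply slope 2).
The less price-elastic side of the market bears the larger share of a per-unit tax.

Buyers bear the larger share: $24 per six-pack.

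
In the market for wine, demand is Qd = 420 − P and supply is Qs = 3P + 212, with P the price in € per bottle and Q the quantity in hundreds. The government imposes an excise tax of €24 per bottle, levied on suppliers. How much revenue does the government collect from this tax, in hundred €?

Tax revenue = €8400 hundred.

Without the tax, 420 − P = 3P + 212 gives 4P = 208, so P* = €52 and Q* = 368.
With the tax collected from suppliers, supply shifts: Qs = 3(P − 24) + 212.
Solving gives Q = 350 with consumers paying €70 and suppliers receiving €46 (the €24 wedge).
Revenue = t · Q = 24 · 350 = €8400.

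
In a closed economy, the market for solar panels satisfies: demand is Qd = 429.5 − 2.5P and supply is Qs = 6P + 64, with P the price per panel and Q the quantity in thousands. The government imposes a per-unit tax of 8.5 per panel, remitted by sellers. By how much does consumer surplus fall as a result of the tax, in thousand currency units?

Without the tax, 429.5 − 2.5P = 6P + 64 gives 8.5P = 365.5, so P* = 43 and Q* = 322.
With the tax collected from sellers, supply shifts: Qs = 6(P − 8.5) + 64.
Solving gives Q = 307 with consumers paying 49 and sellers receiving 40.5 (the 8.5 wedge).
ΔCS is the trapezoid between Q = 307 and Q = 322 of height 6: ½ · (322 + 307) · 6 = 1887.

Consumer surplus falls by 1887 thousand.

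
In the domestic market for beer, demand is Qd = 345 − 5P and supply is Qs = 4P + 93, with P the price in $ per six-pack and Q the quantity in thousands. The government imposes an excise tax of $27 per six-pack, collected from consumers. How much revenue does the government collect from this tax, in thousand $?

Tax revenue = $3915 thousand.

Before the tax: set 345 − 5P = 4P + 93 → P* = $28, Q* = 205.
With the tax collected from consumers, demand (in seller-price terms) shifts: Qd = 345 − 5(P + 27).
New equilibrium: consumers pay $40, sellers receive $13, Q = 145. (Wedge: Pb − Ps = 27.)
Revenue = t · Q = 27 · 145 = $3915.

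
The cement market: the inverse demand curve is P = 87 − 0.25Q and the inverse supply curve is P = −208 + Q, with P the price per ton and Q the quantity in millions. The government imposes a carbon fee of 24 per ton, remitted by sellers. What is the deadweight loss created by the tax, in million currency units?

Inverting to Q(P) form: Qd = 348 − 4P; Qs = P + 208.
Without the tax, 348 − 4P = P + 208 gives 5P = 140, so P* = 28 and Q* = 236.
With the tax collected from sellers, supply shifts: Qs = (P − 24) + 208.
Solving gives Q = 216.8 with consumers paying 32.8 and sellers receiving 8.8 (the 24 wedge).
Quantity falls by |ΔQ| = |236 − 216.8| = 19.2.
DWL = ½ · t · |ΔQ| = ½ · 24 · 19.2 = 230.4.

Deadweight loss = 230.4 million.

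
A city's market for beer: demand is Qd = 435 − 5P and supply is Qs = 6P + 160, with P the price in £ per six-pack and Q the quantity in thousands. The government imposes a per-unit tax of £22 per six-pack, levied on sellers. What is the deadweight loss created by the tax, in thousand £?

Deadweight loss = £660 thousand.

Without the tax, 435 − 5P = 6P + 160 gives 11P = 275, so P* = £25 and Q* = 310.
With the tax collected from sellers, supply shifts: Qs = 6(P − 22) + 160.
Solving gives Q = 250 with consumers paying £37 and sellers receiving £15 (the £22 wedge).
Quantity falls by |ΔQ| = |310 − 250| = 60.
DWL = ½ · t · |ΔQ| = ½ · 22 · 60 = £660.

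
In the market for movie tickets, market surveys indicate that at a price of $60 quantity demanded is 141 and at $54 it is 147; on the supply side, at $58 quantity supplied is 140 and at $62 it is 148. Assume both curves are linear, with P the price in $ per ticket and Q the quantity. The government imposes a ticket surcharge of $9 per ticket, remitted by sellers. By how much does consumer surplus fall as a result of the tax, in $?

Demand slope: (147 − 141)/(54 − 60) = -1, so Qd = 201 − P.
Supply slope: (148 − 140)/(62 − 58) = 2, so Qs = 2P + 24.
Before the tax: set 201 − P = 2P + 24 → P* = $59, Q* = 142.
With the tax collected from sellers, supply shifts: Qs = 2(P − 9) + 24.
New equilibrium: buyers pay $65, sellers receive $56, Q = 136. (Wedge: Pb − Ps = 9.)
ΔCS is the trapezoid between Q = 136 and Q = 142 of height $6: ½ · (142 + 136) · 6 = $834.

Consumer surplus falls by $834.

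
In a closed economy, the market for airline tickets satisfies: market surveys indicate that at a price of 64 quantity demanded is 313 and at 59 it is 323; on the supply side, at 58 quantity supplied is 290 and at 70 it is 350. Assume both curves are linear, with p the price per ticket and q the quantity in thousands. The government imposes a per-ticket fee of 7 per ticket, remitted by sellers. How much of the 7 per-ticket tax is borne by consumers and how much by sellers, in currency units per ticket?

Consumers bear 5 per ticket; sellers bear 2 per ticket.

Demand slope: (323 − 313)/(59 − 64) = -2, so qd = 441 − 2p.
Supply slope: (350 − 290)/(70 − 58) = 5, so qs = 5p.
Before the tax: set 441 − 2p = 5p → p* = 63, q* = 315.
With the tax collected from sellers, supply shifts: qs = 5(p − 7).
New equilibrium: consumers pay 68, sellers receive 61, q = 305. (Wedge: pb − ps = 7.)
Burden on consumers: 5; on sellers: 2. (They sum to 7.)
The less price-elastic side of the market bears the larger share of a per-unit tax.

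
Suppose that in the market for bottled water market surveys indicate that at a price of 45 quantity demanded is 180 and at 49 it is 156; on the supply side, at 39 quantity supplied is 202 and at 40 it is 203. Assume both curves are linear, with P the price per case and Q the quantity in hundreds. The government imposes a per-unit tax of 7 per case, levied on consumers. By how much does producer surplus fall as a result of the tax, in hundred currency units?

Producer surplus falls by 1206 hundred.

Demand slope: (156 − 180)/(49 − 45) = -6, so Qd = 450 − 6P.
Supply slope: (203 − 202)/(40 − 39) = 1, so Qs = P + 163.
Before the tax: set 450 − 6P = P + 163 → P* = 41, Q* = 204.
With the tax collected from consumers, demand (in seller-price terms) shifts: Qd = 450 − 6(P + 7).
New equilibrium: consumers pay 42, producers receive 35, Q = 198. (Wedge: Pb − Ps = 7.)
ΔPS is the trapezoid between Q = 198 and Q = 204 of height 6: ½ · (204 + 198) · 6 = 1206.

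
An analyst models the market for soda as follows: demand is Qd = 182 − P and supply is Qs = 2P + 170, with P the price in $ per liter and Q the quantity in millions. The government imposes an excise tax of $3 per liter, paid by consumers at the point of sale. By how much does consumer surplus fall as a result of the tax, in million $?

Before the tax: set 182 − P = 2P + 170 → P* = $4, Q* = 178.
With the tax collected from consumers, demand (in seller-price terms) shifts: Qd = 182 − (P + 3).
New equilibrium: consumers pay $6, producers receive $3, Q = 176. (Wedge: Pb − Ps = 3.)
ΔCS is the trapezoid between Q = 176 and Q = 178 of height $2: ½ · (178 + 176) · 2 = $354.

Consumer surplus falls by $354 million.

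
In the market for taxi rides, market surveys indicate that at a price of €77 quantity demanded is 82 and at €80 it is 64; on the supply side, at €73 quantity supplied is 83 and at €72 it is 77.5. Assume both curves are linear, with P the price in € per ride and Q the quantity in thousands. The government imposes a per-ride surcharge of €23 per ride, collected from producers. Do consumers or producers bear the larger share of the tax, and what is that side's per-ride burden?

Producers bear the larger share: €12 per ride.

Demand slope: (64 − 82)/(80 − 77) = -6, so Qd = 544 − 6P.
Supply slope: (77.5 − 83)/(72 − 73) = 5.5, so Qs = 5.5P − 318.5.
Without the tax, 544 − 6P = 5.5P − 318.5 gives 11.5P = 862.5, so P* = €75 and Q* = 94.
With the tax collected from producers, supply shifts: Qs = 5.5(P − 23) − 318.5.
New equilibrium: consumers pay €86, producers receive €63, Q = 28. (Wedge: Pb − Ps = 23.)
Per-ride burden: consumers €11, producers €12.
Producers take the larger share because supply is less price-elastic here (demand slope 6 vs supply slope 5.5).
The less price-elastic side of the market bears the larger share of a per-unit tax.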